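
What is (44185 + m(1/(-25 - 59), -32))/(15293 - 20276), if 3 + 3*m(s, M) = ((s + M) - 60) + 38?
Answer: -11129831/1255716 ≈ -8.8633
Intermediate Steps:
m(s, M) = -25/3 + M/3 + s/3 (m(s, M) = -1 + (((s + M) - 60) + 38)/3 = -1 + (((M + s) - 60) + 38)/3 = -1 + ((-60 + M + s) + 38)/3 = -1 + (-22 + M + s)/3 = -1 + (-22/3 + M/3 + s/3) = -25/3 + M/3 + s/3)
(44185 + m(1/(-25 - 59), -32))/(15293 - 20276) = (44185 + (-25/3 + (⅓)*(-32) + 1/(3*(-25 - 59))))/(15293 - 20276) = (44185 + (-25/3 - 32/3 + (⅓)/(-84)))/(-4983) = (44185 + (-25/3 - 32/3 + (⅓)*(-1/84)))*(-1/4983) = (44185 + (-25/3 - 32/3 - 1/252))*(-1/4983) = (44185 - 4789/252)*(-1/4983) = (11129831/252)*(-1/4983) = -11129831/1255716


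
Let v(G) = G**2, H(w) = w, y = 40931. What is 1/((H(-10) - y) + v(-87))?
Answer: -1/33372 ≈ -2.9965e-5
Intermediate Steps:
1/((H(-10) - y) + v(-87)) = 1/((-10 - 1*40931) + (-87)**2) = 1/((-10 - 40931) + 7569) = 1/(-40941 + 7569) = 1/(-33372) = -1/33372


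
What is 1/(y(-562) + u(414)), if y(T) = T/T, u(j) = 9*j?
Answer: 1/3727 ≈ 0.00026831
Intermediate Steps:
y(T) = 1
1/(y(-562) + u(414)) = 1/(1 + 9*414) = 1/(1 + 3726) = 1/3727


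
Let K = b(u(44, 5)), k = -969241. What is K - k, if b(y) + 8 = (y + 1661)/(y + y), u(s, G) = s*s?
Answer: 341170343/352 ≈ 9.6923e+5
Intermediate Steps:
u(s, G) = s**2
b(y) = -8 + (1661 + y)/(2*y) (b(y) = -8 + (y + 1661)/(y + y) = -8 + (1661 + y)/((2*y)) = -8 + (1661 + y)*(1/(2*y)) = -8 + (1661 + y)/(2*y))
K = -2489/352 (K = (1661 - 15*44**2)/(2*(44**2)) = (1/2)*(1661 - 15*1936)/1936 = (1/2)*(1/1936)*(1661 - 29040) = (1/2)*(1/1936)*(-27379) = -2489/352 ≈ -7.0710)
K - k = -2489/352 - 1*(-969241) = -2489/352 + 969241 = 341170343/352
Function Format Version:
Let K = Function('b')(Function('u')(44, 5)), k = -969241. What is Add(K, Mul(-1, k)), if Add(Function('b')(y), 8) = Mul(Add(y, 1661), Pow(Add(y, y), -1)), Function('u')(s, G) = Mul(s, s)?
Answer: Rational(341170343, 352) ≈ 9.6923e+5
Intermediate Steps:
Function('u')(s, G) = Pow(s, 2)
Function('b')(y) = Add(-8, Mul(Rational(1, 2), Pow(y, -1), Add(1661, y))) (Function('b')(y) = Add(-8, Mul(Add(y, 1661), Pow(Add(y, y), -1))) = Add(-8, Mul(Add(1661, y), Pow(Mul(2, y), -1))) = Add(-8, Mul(Add(1661, y), Mul(Rational(1, 2), Pow(y, -1)))) = Add(-8, Mul(Rational(1, 2), Pow(y, -1), Add(1661, y))))
K = Rational(-2489, 352) (K = Mul(Rational(1, 2), Pow(Pow(44, 2), -1), Add(1661, Mul(-15, Pow(44, 2)))) = Mul(Rational(1, 2), Pow(1936, -1), Add(1661, Mul(-15, 1936))) = Mul(Rational(1, 2), Rational(1, 1936), Add(1661, -29040)) = Mul(Rational(1, 2), Rational(1, 1936), -27379) = Rational(-2489, 352) ≈ -7.0710)
Add(K, Mul(-1, k)) = Add(Rational(-2489, 352), Mul(-1, -969241)) = Add(Rational(-2489, 352), 969241) = Rational(341170343, 352)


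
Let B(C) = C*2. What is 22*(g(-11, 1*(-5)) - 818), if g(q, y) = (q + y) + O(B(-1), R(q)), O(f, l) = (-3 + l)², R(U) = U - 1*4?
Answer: -11220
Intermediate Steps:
B(C) = 2*C
R(U) = -4 + U (R(U) = U - 4 = -4 + U)
g(q, y) = q + y + (-7 + q)² (g(q, y) = (q + y) + (-3 + (-4 + q))² = (q + y) + (-7 + q)² = q + y + (-7 + q)²)
22*(g(-11, 1*(-5)) - 818) = 22*((-11 + 1*(-5) + (-7 - 11)²) - 818) = 22*((-11 - 5 + (-18)²) - 818) = 22*((-11 - 5 + 324) - 818) = 22*(308 - 818) = 22*(-510) = -11220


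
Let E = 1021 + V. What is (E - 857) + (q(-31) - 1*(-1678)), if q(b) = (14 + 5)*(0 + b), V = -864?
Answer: 389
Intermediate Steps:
E = 157 (E = 1021 - 864 = 157)
q(b) = 19*b
(E - 857) + (q(-31) - 1*(-1678)) = (157 - 857) + (19*(-31) - 1*(-1678)) = -700 + (-589 + 1678) = -700 + 1089 = 389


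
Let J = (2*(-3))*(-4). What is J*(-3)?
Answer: -72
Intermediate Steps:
J = 24 (J = -6*(-4) = 24)
J*(-3) = 24*(-3) = -72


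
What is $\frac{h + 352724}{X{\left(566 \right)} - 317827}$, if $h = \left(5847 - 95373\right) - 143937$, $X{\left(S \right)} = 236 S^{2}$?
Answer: $\frac{119261}{75286189} \approx 0.0015841$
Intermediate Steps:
$h = -233463$ ($h = -89526 - 143937 = -233463$)
$\frac{h + 352724}{X{\left(566 \right)} - 317827} = \frac{-233463 + 352724}{236 \cdot 566^{2} - 317827} = \frac{119261}{236 \cdot 320356 - 317827} = \frac{119261}{75604016 - 317827} = \frac{119261}{75286189}$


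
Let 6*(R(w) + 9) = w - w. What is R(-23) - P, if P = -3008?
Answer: 2999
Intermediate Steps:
R(w) = -9 (R(w) = -9 + (w - w)/6 = -9 + (⅙)*0 = -9 + 0 = -9)
R(-23) - P = -9 - 1*(-3008) = -9 + 3008 = 2999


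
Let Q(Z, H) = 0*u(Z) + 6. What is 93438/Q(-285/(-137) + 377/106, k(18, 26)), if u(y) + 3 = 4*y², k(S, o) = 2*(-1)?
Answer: 15573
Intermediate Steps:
k(S, o) = -2
u(y) = -3 + 4*y²
Q(Z, H) = 6 (Q(Z, H) = 0*(-3 + 4*Z²) + 6 = 0 + 6 = 6)
93438/Q(-285/(-137) + 377/106, k(18, 26)) = 93438/6 = 93438*(⅙) = 15573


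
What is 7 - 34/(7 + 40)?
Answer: 295/47 ≈ 6.2766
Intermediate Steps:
7 - 34/(7 + 40) = 7 - 34/47 = 295/47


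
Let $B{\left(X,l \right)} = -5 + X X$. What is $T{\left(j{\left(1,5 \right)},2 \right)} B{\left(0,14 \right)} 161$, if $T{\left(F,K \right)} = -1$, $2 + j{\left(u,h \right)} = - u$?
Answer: $805$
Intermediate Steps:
$B{\left(X,l \right)} = -5 + X^{2}$
$j{\left(u,h \right)} = -2 - u$
$T{\left(j{\left(1,5 \right)},2 \right)} B{\left(0,14 \right)} 161 = - (-5 + 0^{2}) 161 = - (-5 + 0) 161 = \left(-1\right) \left(-5\right) 161 = 5 \cdot 161 = 805$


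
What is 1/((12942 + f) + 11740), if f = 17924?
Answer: 1/42606 ≈ 2.3471e-5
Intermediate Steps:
1/((12942 + f) + 11740) = 1/((12942 + 17924) + 11740) = 1/(30866 + 11740) = 1/42606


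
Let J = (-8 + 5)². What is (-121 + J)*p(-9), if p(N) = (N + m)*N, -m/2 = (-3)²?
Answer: -27216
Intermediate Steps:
m = -18 (m = -2*(-3)² = -2*9 = -18)
J = 9 (J = (-3)² = 9)
p(N) = N*(-18 + N) (p(N) = (N - 18)*N = (-18 + N)*N = N*(-18 + N))
(-121 + J)*p(-9) = (-121 + 9)*(-9*(-18 - 9)) = -(-1008)*(-27) = -112*243 = -27216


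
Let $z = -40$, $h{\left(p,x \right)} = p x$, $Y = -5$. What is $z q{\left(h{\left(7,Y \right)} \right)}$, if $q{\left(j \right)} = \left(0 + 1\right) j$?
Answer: $1400$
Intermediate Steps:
$q{\left(j \right)} = j$ ($q{\left(j \right)} = 1 j = j$)
$z q{\left(h{\left(7,Y \right)} \right)} = - 40 \cdot 7 \left(-5\right) = \left(-40\right) \left(-35\right) = 1400$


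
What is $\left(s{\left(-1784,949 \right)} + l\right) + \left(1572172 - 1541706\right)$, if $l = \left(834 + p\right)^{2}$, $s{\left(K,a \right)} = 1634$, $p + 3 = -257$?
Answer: $361576$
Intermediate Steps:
$p = -260$ ($p = -3 - 257 = -260$)
$l = 329476$ ($l = \left(834 - 260\right)^{2} = 574^{2} = 329476$)
$\left(s{\left(-1784,949 \right)} + l\right) + \left(1572172 - 1541706\right) = \left(1634 + 329476\right) + \left(1572172 - 1541706\right) = 331110 + 30466 = 361576$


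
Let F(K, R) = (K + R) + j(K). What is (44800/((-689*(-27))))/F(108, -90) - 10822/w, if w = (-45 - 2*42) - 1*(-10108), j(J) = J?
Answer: -1779962194/1670754033 ≈ -1.0654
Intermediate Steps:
w = 9979 (w = (-45 - 84) + 10108 = -129 + 10108 = 9979)
F(K, R) = R + 2*K (F(K, R) = (K + R) + K = R + 2*K)
(44800/((-689*(-27))))/F(108, -90) - 10822/w = (44800/((-689*(-27))))/(-90 + 2*108) - 10822/9979 = (44800/18603)/(-90 + 216) - 10822*1/9979 = (44800*(1/18603))/126 - 10822/9979 = (44800/18603)*(1/126) - 10822/9979 = 3200/167427 - 10822/9979 = -1779962194/1670754033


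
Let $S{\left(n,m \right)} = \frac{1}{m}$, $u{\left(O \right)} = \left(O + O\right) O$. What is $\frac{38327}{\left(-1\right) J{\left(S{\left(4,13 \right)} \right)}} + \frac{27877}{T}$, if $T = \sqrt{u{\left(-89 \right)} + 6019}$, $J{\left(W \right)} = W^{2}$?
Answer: $-6477263 + \frac{27877 \sqrt{2429}}{7287} \approx -6.4771 \cdot 10^{6}$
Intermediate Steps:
$u{\left(O \right)} = 2 O^{2}$ ($u{\left(O \right)} = 2 O O = 2 O^{2}$)
$T = 3 \sqrt{2429}$ ($T = \sqrt{2 \left(-89\right)^{2} + 6019} = \sqrt{2 \cdot 7921 + 6019} = \sqrt{15842 + 6019} = \sqrt{21861} = 3 \sqrt{2429} \approx 147.85$)
$\frac{38327}{\left(-1\right) J{\left(S{\left(4,13 \right)} \right)}} + \frac{27877}{T} = \frac{38327}{\left(-1\right) \left(\frac{1}{13}\right)^{2}} + \frac{27877}{3 \sqrt{2429}} = \frac{38327}{\left(-1\right) \left(\frac{1}{13}\right)^{2}} + 27877 \frac{\sqrt{2429}}{7287} = \frac{38327}{\left(-1\right) \frac{1}{169}} + \frac{27877 \sqrt{2429}}{7287} = \frac{38327}{- \frac{1}{169}} + \frac{27877 \sqrt{2429}}{7287} = 38327 \left(-169\right) + \frac{27877 \sqrt{2429}}{7287} = -6477263 + \frac{27877 \sqrt{2429}}{7287}$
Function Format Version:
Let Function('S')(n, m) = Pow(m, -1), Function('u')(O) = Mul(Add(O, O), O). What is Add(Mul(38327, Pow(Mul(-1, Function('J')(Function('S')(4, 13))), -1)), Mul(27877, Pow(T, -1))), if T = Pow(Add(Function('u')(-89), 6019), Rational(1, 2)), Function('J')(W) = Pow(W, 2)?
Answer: Add(-6477263, Mul(Rational(27877, 7287), Pow(2429, Rational(1, 2)))) ≈ -6.4771e+6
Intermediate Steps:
Function('u')(O) = Mul(2, Pow(O, 2)) (Function('u')(O) = Mul(Mul(2, O), O) = Mul(2, Pow(O, 2)))
T = Mul(3, Pow(2429, Rational(1, 2))) (T = Pow(Add(Mul(2, Pow(-89, 2)), 6019), Rational(1, 2)) = Pow(Add(Mul(2, 7921), 6019), Rational(1, 2)) = Pow(Add(15842, 6019), Rational(1, 2)) = Pow(21861, Rational(1, 2)) = Mul(3, Pow(2429, Rational(1, 2))) ≈ 147.85)
Add(Mul(38327, Pow(Mul(-1, Function('J')(Function('S')(4, 13))), -1)), Mul(27877, Pow(T, -1))) = Add(Mul(38327, Pow(Mul(-1, Pow(Pow(13, -1), 2)), -1)), Mul(27877, Pow(Mul(3, Pow(2429, Rational(1, 2))), -1))) = Add(Mul(38327, Pow(Mul(-1, Pow(Rational(1, 13), 2)), -1)), Mul(27877, Mul(Rational(1, 7287), Pow(2429, Rational(1, 2))))) = Add(Mul(38327, Pow(Mul(-1, Rational(1, 169)), -1)), Mul(Rational(27877, 7287), Pow(2429, Rational(1, 2)))) = Add(Mul(38327, Pow(Rational(-1, 169), -1)), Mul(Rational(27877, 7287), Pow(2429, Rational(1, 2)))) = Add(Mul(38327, -169), Mul(Rational(27877, 7287), Pow(2429, Rational(1, 2)))) = Add(-6477263, Mul(Rational(27877, 7287), Pow(2429, Rational(1, 2))))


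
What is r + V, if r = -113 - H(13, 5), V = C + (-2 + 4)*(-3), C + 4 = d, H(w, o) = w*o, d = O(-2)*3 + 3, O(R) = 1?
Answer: -182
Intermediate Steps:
d = 6 (d = 1*3 + 3 = 3 + 3 = 6)
H(w, o) = o*w
C = 2 (C = -4 + 6 = 2)
V = -4 (V = 2 + (-2 + 4)*(-3) = 2 + 2*(-3) = 2 - 6 = -4)
r = -178 (r = -113 - 5*13 = -113 - 1*65 = -113 - 65 = -178)
r + V = -178 - 4 = -182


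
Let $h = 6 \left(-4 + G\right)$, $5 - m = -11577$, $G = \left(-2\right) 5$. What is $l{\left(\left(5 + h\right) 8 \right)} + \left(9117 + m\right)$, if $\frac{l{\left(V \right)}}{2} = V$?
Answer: $19435$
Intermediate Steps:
$G = -10$
$m = 11582$ ($m = 5 - -11577 = 5 + 11577 = 11582$)
$h = -84$ ($h = 6 \left(-4 - 10\right) = 6 \left(-14\right) = -84$)
$l{\left(V \right)} = 2 V$
$l{\left(\left(5 + h\right) 8 \right)} + \left(9117 + m\right) = 2 \left(5 - 84\right) 8 + \left(9117 + 11582\right) = 2 \left(\left(-79\right) 8\right) + 20699 = 2 \left(-632\right) + 20699 = -1264 + 20699 = 19435$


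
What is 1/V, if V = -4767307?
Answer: -1/4767307 ≈ -2.0976e-7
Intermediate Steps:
1/V = 1/(-4767307) = -1/4767307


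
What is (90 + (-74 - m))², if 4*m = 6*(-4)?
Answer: 484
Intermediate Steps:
m = -6 (m = (6*(-4))/4 = (¼)*(-24) = -6)
(90 + (-74 - m))² = (90 + (-74 - 1*(-6)))² = (90 + (-74 + 6))² = (90 - 68)² = 22² = 484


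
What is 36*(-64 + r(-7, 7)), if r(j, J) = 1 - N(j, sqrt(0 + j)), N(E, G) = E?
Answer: -2016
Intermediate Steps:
r(j, J) = 1 - j
36*(-64 + r(-7, 7)) = 36*(-64 + (1 - 1*(-7))) = 36*(-64 + (1 + 7)) = 36*(-64 + 8) = 36*(-56) = -2016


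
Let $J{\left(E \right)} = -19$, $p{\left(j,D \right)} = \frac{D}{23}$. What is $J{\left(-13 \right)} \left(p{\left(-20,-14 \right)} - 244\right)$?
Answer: $\frac{106894}{23} \approx 4647.6$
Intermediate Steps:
$p{\left(j,D \right)} = \frac{D}{23}$ ($p{\left(j,D \right)} = D \frac{1}{23} = \frac{D}{23}$)
$J{\left(-13 \right)} \left(p{\left(-20,-14 \right)} - 244\right) = - 19 \left(\frac{1}{23} \left(-14\right) - 244\right) = - 19 \left(- \frac{14}{23} - 244\right) = \left(-19\right) \left(- \frac{5626}{23}\right) = \frac{106894}{23}$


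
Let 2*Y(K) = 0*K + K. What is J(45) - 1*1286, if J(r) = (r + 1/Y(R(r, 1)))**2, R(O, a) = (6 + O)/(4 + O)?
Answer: 2381563/2601 ≈ 915.63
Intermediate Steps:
R(O, a) = (6 + O)/(4 + O)
Y(K) = K/2 (Y(K) = (0*K + K)/2 = (0 + K)/2 = K/2)
J(r) = (r + 2*(4 + r)/(6 + r))**2 (J(r) = (r + 1/(((6 + r)/(4 + r))/2))**2 = (r + 1/((6 + r)/(2*(4 + r))))**2 = (r + 2*(4 + r)/(6 + r))**2)
J(45) - 1*1286 = (8 + 45**2 + 8*45)**2/(6 + 45)**2 - 1*1286 = (8 + 2025 + 360)**2/51**2 - 1286 = (1/2601)*2393**2 - 1286 = (1/2601)*5726449 - 1286 = 5726449/2601 - 1286 = 2381563/2601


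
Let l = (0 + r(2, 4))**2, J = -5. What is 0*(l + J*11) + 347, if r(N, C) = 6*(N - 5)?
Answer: 347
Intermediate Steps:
r(N, C) = -30 + 6*N (r(N, C) = 6*(-5 + N) = -30 + 6*N)
l = 324 (l = (0 + (-30 + 6*2))**2 = (0 + (-30 + 12))**2 = (0 - 18)**2 = (-18)**2 = 324)
0*(l + J*11) + 347 = 0*(324 - 5*11) + 347 = 0*(324 - 55) + 347 = 0*269 + 347 = 0 + 347 = 347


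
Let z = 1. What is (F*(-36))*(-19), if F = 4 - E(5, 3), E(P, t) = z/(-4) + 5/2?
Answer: 1197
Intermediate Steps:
E(P, t) = 9/4 (E(P, t) = 1/(-4) + 5/2 = 1*(-¼) + 5*(½) = -¼ + 5/2 = 9/4)
F = 7/4 (F = 4 - 1*9/4 = 4 - 9/4 = 7/4 ≈ 1.7500)
(F*(-36))*(-19) = ((7/4)*(-36))*(-19) = -63*(-19) = 1197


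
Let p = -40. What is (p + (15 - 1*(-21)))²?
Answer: 16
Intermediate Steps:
(p + (15 - 1*(-21)))² = (-40 + (15 - 1*(-21)))² = (-40 + (15 + 21))² = (-40 + 36)² = (-4)² = 16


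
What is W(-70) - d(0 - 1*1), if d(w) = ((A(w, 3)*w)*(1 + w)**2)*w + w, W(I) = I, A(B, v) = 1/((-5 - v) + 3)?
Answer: -69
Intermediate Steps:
A(B, v) = 1/(-2 - v)
d(w) = w - w**2*(1 + w)**2/5 (d(w) = (((-1/(2 + 3))*w)*(1 + w)**2)*w + w = (((-1/5)*w)*(1 + w)**2)*w + w = (((-1*1/5)*w)*(1 + w)**2)*w + w = ((-w/5)*(1 + w)**2)*w + w = (-w*(1 + w)**2/5)*w + w = -w**2*(1 + w)**2/5 + w = w - w**2*(1 + w)**2/5)
W(-70) - d(0 - 1*1) = -70 - (0 - 1*1)*(5 - (0 - 1*1)*(1 + (0 - 1*1))**2)/5 = -70 - (0 - 1)*(5 - (0 - 1)*(1 + (0 - 1))**2)/5 = -70 - (-1)*(5 - 1*(-1)*(1 - 1)**2)/5 = -70 - (-1)*(5 - 1*(-1)*0**2)/5 = -70 - (-1)*(5 - 1*(-1)*0)/5 = -70 - (-1)*(5 + 0)/5 = -70 - (-1)*5/5 = -70 - 1*(-1) = -70 + 1 = -69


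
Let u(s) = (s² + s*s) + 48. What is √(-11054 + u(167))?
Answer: 2*√11193 ≈ 211.59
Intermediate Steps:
u(s) = 48 + 2*s² (u(s) = (s² + s²) + 48 = 2*s² + 48 = 48 + 2*s²)
√(-11054 + u(167)) = √(-11054 + (48 + 2*167²)) = √(-11054 + (48 + 2*27889)) = √(-11054 + (48 + 55778)) = √(-11054 + 55826) = √44772 = 2*√11193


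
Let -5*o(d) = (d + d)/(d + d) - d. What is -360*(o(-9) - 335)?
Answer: 121320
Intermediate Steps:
o(d) = -⅕ + d/5 (o(d) = -((d + d)/(d + d) - d)/5 = -((2*d)/((2*d)) - d)/5 = -((2*d)*(1/(2*d)) - d)/5 = -(1 - d)/5 = -⅕ + d/5)
-360*(o(-9) - 335) = -360*((-⅕ + (⅕)*(-9)) - 335) = -360*((-⅕ - 9/5) - 335) = -360*(-2 - 335) = -360*(-337) = 121320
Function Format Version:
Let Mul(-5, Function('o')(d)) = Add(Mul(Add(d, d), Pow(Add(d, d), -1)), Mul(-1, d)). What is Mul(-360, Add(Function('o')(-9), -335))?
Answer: 121320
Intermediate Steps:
Function('o')(d) = Add(Rational(-1, 5), Mul(Rational(1, 5), d)) (Function('o')(d) = Mul(Rational(-1, 5), Add(Mul(Add(d, d), Pow(Add(d, d), -1)), Mul(-1, d))) = Mul(Rational(-1, 5), Add(Mul(Mul(2, d), Pow(Mul(2, d), -1)), Mul(-1, d))) = Mul(Rational(-1, 5), Add(Mul(Mul(2, d), Mul(Rational(1, 2), Pow(d, -1))), Mul(-1, d))) = Mul(Rational(-1, 5), Add(1, Mul(-1, d))) = Add(Rational(-1, 5), Mul(Rational(1, 5), d)))
Mul(-360, Add(Function('o')(-9), -335)) = Mul(-360, Add(Add(Rational(-1, 5), Mul(Rational(1, 5), -9)), -335)) = Mul(-360, Add(Add(Rational(-1, 5), Rational(-9, 5)), -335)) = Mul(-360, Add(-2, -335)) = Mul(-360, -337) = 121320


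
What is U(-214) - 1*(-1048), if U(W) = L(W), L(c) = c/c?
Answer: 1049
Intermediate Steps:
L(c) = 1
U(W) = 1
U(-214) - 1*(-1048) = 1 - 1*(-1048) = 1 + 1048 = 1049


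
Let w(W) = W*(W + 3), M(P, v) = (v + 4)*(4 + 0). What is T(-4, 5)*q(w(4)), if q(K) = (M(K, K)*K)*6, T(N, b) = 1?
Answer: 21504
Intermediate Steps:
M(P, v) = 16 + 4*v (M(P, v) = (4 + v)*4 = 16 + 4*v)
w(W) = W*(3 + W)
q(K) = 6*K*(16 + 4*K) (q(K) = ((16 + 4*K)*K)*6 = (K*(16 + 4*K))*6 = 6*K*(16 + 4*K))
T(-4, 5)*q(w(4)) = 1*(24*(4*(3 + 4))*(4 + 4*(3 + 4))) = 1*(24*(4*7)*(4 + 4*7)) = 1*(24*28*(4 + 28)) = 1*(24*28*32) = 1*21504 = 21504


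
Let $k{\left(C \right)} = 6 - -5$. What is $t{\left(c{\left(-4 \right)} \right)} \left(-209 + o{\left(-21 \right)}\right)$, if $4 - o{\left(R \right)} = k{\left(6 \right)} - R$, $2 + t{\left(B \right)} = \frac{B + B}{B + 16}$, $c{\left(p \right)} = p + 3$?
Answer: $\frac{2528}{5} \approx 505.6$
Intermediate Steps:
$k{\left(C \right)} = 11$ ($k{\left(C \right)} = 6 + 5 = 11$)
$c{\left(p \right)} = 3 + p$
$t{\left(B \right)} = -2 + \frac{2 B}{16 + B}$ ($t{\left(B \right)} = -2 + \frac{B + B}{B + 16} = -2 + \frac{2 B}{16 + B}$)
$o{\left(R \right)} = -7 + R$ ($o{\left(R \right)} = 4 - \left(11 - R\right) = 4 + \left(-11 + R\right) = -7 + R$)
$t{\left(c{\left(-4 \right)} \right)} \left(-209 + o{\left(-21 \right)}\right) = - \frac{32}{16 + \left(3 - 4\right)} \left(-209 - 28\right) = - \frac{32}{16 - 1} \left(-209 - 28\right) = - \frac{32}{15} \left(-237\right) = \left(-32\right) \frac{1}{15} \left(-237\right) = \left(- \frac{32}{15}\right) \left(-237\right) = \frac{2528}{5}$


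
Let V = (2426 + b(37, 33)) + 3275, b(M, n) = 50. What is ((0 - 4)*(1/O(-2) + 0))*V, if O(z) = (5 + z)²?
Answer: -2556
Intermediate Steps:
V = 5751 (V = (2426 + 50) + 3275 = 2476 + 3275 = 5751)
((0 - 4)*(1/O(-2) + 0))*V = ((0 - 4)*(1/((5 - 2)²) + 0))*5751 = -4*(1/(3²) + 0)*5751 = -4*(1/9 + 0)*5751 = -4*(⅑ + 0)*5751 = -4*⅑*5751 = -4/9*5751 = -2556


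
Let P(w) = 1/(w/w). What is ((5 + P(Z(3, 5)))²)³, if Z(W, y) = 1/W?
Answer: 46656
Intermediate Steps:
P(w) = 1 (P(w) = 1/1 = 1)
((5 + P(Z(3, 5)))²)³ = ((5 + 1)²)³ = (6²)³ = 36³ = 46656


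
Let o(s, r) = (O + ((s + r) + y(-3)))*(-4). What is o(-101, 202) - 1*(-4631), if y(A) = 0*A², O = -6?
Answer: 4251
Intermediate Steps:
y(A) = 0
o(s, r) = 24 - 4*r - 4*s (o(s, r) = (-6 + ((s + r) + 0))*(-4) = (-6 + ((r + s) + 0))*(-4) = (-6 + (r + s))*(-4) = (-6 + r + s)*(-4) = 24 - 4*r - 4*s)
o(-101, 202) - 1*(-4631) = (24 - 4*202 - 4*(-101)) - 1*(-4631) = (24 - 808 + 404) + 4631 = -380 + 4631 = 4251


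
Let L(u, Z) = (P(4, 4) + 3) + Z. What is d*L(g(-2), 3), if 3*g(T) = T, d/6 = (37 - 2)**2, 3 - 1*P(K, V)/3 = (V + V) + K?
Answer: -154350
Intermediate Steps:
P(K, V) = 9 - 6*V - 3*K (P(K, V) = 9 - 3*((V + V) + K) = 9 - 3*(2*V + K) = 9 - 3*(K + 2*V) = 9 + (-6*V - 3*K) = 9 - 6*V - 3*K)
d = 7350 (d = 6*(37 - 2)**2 = 6*35**2 = 6*1225 = 7350)
g(T) = T/3
L(u, Z) = -24 + Z (L(u, Z) = ((9 - 6*4 - 3*4) + 3) + Z = ((9 - 24 - 12) + 3) + Z = (-27 + 3) + Z = -24 + Z)
d*L(g(-2), 3) = 7350*(-24 + 3) = 7350*(-21) = -154350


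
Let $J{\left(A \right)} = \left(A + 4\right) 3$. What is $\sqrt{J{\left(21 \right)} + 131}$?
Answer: $\sqrt{206} \approx 14.353$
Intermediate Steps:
$J{\left(A \right)} = 12 + 3 A$ ($J{\left(A \right)} = \left(4 + A\right) 3 = 12 + 3 A$)
$\sqrt{J{\left(21 \right)} + 131} = \sqrt{\left(12 + 3 \cdot 21\right) + 131} = \sqrt{\left(12 + 63\right) + 131} = \sqrt{75 + 131} = \sqrt{206}$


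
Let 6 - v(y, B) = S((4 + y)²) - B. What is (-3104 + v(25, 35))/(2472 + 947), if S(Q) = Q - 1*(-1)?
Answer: -3905/3419 ≈ -1.1421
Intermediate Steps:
S(Q) = 1 + Q (S(Q) = Q + 1 = 1 + Q)
v(y, B) = 5 + B - (4 + y)² (v(y, B) = 6 - ((1 + (4 + y)²) - B) = 6 - (1 + (4 + y)² - B) = 6 + (-1 + B - (4 + y)²) = 5 + B - (4 + y)²)
(-3104 + v(25, 35))/(2472 + 947) = (-3104 + (5 + 35 - (4 + 25)²))/(2472 + 947) = (-3104 + (5 + 35 - 1*29²))/3419 = (-3104 + (5 + 35 - 1*841))*(1/3419) = (-3104 + (5 + 35 - 841))*(1/3419) = (-3104 - 801)*(1/3419) = -3905*1/3419 = -3905/3419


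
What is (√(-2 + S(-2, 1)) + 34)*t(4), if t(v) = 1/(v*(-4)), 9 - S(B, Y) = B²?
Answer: -17/8 - √3/16 ≈ -2.2333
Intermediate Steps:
S(B, Y) = 9 - B²
t(v) = -1/(4*v) (t(v) = 1/(-4*v) = -1/(4*v))
(√(-2 + S(-2, 1)) + 34)*t(4) = (√(-2 + (9 - 1*(-2)²)) + 34)*(-¼/4) = (√(-2 + (9 - 1*4)) + 34)*(-¼*¼) = (√(-2 + (9 - 4)) + 34)*(-1/16) = (√(-2 + 5) + 34)*(-1/16) = (√3 + 34)*(-1/16) = (34 + √3)*(-1/16) = -17/8 - √3/16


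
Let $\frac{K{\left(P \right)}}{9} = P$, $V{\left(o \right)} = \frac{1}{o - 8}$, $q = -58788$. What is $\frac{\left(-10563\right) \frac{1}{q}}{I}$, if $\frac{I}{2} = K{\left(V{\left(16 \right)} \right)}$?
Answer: $\frac{3521}{44091} \approx 0.079858$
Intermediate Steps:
$V{\left(o \right)} = \frac{1}{-8 + o}$
$K{\left(P \right)} = 9 P$
$I = \frac{9}{4}$ ($I = 2 \frac{9}{-8 + 16} = 2 \cdot \frac{9}{8} = \frac{9}{4} \approx 2.25$)
$\frac{\left(-10563\right) \frac{1}{q}}{I} = \frac{\left(-10563\right) \frac{1}{-58788}}{\frac{9}{4}} = \left(-10563\right) \left(- \frac{1}{58788}\right) \frac{4}{9} = \frac{3521}{19596} \cdot \frac{4}{9} = \frac{3521}{44091}$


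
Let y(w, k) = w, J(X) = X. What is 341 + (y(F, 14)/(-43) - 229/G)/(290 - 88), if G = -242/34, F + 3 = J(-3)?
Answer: 358561171/1051006 ≈ 341.16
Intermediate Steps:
F = -6 (F = -3 - 3 = -6)
G = -121/17 (G = -242*1/34 = -121/17 ≈ -7.1176)
341 + (y(F, 14)/(-43) - 229/G)/(290 - 88) = 341 + (-6/(-43) - 229/(-121/17))/(290 - 88) = 341 + (-6*(-1/43) - 229*(-17/121))/202 = 341 + (6/43 + 3893/121)/202 = 341 + (1/202)*(168125/5203) = 341 + 168125/1051006 = 358561171/1051006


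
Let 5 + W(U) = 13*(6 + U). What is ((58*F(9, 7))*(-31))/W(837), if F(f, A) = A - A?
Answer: 0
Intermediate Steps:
F(f, A) = 0
W(U) = 73 + 13*U (W(U) = -5 + 13*(6 + U) = -5 + (78 + 13*U) = 73 + 13*U)
((58*F(9, 7))*(-31))/W(837) = ((58*0)*(-31))/(73 + 13*837) = (0*(-31))/(73 + 10881) = 0/10954 = 0*(1/10954) = 0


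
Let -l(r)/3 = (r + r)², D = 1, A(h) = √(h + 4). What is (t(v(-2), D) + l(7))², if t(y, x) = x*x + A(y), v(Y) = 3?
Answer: (-587 + √7)² ≈ 3.4147e+5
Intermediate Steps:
A(h) = √(4 + h)
l(r) = -12*r² (l(r) = -3*(r + r)² = -3*4*r² = -12*r²)
t(y, x) = x² + √(4 + y) (t(y, x) = x*x + √(4 + y) = x² + √(4 + y))
(t(v(-2), D) + l(7))² = ((1² + √(4 + 3)) - 12*7²)² = ((1 + √7) - 12*49)² = ((1 + √7) - 588)² = (-587 + √7)²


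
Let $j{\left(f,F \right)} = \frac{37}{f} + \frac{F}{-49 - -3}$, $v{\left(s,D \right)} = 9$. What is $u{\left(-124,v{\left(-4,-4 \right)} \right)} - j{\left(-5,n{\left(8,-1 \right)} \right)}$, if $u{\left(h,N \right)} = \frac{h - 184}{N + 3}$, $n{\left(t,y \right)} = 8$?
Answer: $- \frac{6242}{345} \approx -18.093$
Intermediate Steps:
$u{\left(h,N \right)} = \frac{-184 + h}{3 + N}$
$j{\left(f,F \right)} = \frac{37}{f} - \frac{F}{46}$ ($j{\left(f,F \right)} = \frac{37}{f} + \frac{F}{-49 + 3} = \frac{37}{f} + \frac{F}{-46} = \frac{37}{f} + F \left(- \frac{1}{46}\right) = \frac{37}{f} - \frac{F}{46}$)
$u{\left(-124,v{\left(-4,-4 \right)} \right)} - j{\left(-5,n{\left(8,-1 \right)} \right)} = \frac{-184 - 124}{3 + 9} - \left(\frac{37}{-5} - \frac{4}{23}\right) = \frac{1}{12} \left(-308\right) - \left(37 \left(- \frac{1}{5}\right) - \frac{4}{23}\right) = \frac{1}{12} \left(-308\right) - \left(- \frac{37}{5} - \frac{4}{23}\right) = - \frac{77}{3} - - \frac{871}{115} = - \frac{77}{3} + \frac{871}{115} = - \frac{6242}{345}$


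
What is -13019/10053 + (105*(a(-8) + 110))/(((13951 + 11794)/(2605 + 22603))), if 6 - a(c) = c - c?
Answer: 617254399633/51762897 ≈ 11925.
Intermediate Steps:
a(c) = 6 (a(c) = 6 - (c - c) = 6 - 1*0 = 6 + 0 = 6)
-13019/10053 + (105*(a(-8) + 110))/(((13951 + 11794)/(2605 + 22603))) = -13019/10053 + (105*(6 + 110))/(((13951 + 11794)/(2605 + 22603))) = -13019*1/10053 + (105*116)/((25745/25208)) = -13019/10053 + 12180/((25745*(1/25208))) = -13019/10053 + 12180/(25745/25208) = -13019/10053 + 12180*(25208/25745) = -13019/10053 + 61406688/5149 = 617254399633/51762897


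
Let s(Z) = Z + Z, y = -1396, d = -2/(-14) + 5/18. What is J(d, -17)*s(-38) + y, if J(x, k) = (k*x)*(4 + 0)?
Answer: 49004/63 ≈ 777.84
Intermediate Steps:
d = 53/126 (d = -2*(-1/14) + 5*(1/18) = ⅐ + 5/18 = 53/126 ≈ 0.42063)
s(Z) = 2*Z
J(x, k) = 4*k*x (J(x, k) = (k*x)*4 = 4*k*x)
J(d, -17)*s(-38) + y = (4*(-17)*(53/126))*(2*(-38)) - 1396 = -1802/63*(-76) - 1396 = 136952/63 - 1396 = 49004/63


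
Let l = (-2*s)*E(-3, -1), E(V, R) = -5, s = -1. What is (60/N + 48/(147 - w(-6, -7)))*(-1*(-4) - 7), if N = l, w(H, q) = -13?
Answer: 171/10 ≈ 17.100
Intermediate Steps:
l = -10 (l = -2*(-1)*(-5) = 2*(-5) = -10)
N = -10
(60/N + 48/(147 - w(-6, -7)))*(-1*(-4) - 7) = (60/(-10) + 48/(147 - 1*(-13)))*(-1*(-4) - 7) = (60*(-⅒) + 48/(147 + 13))*(4 - 7) = (-6 + 48/160)*(-3) = (-6 + 48*(1/160))*(-3) = (-6 + 3/10)*(-3) = -57/10*(-3) = 171/10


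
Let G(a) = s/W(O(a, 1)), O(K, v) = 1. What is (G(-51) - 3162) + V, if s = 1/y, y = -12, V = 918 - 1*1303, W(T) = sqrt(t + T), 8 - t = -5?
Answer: -3547 - sqrt(14)/168 ≈ -3547.0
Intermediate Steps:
t = 13 (t = 8 - 1*(-5) = 8 + 5 = 13)
W(T) = sqrt(13 + T)
V = -385 (V = 918 - 1303 = -385)
s = -1/12 (s = 1/(-12) = -1/12 ≈ -0.083333)
G(a) = -sqrt(14)/168 (G(a) = -1/(12*sqrt(13 + 1)) = -sqrt(14)/14/12 = -sqrt(14)/168)
(G(-51) - 3162) + V = (-sqrt(14)/168 - 3162) - 385 = (-3162 - sqrt(14)/168) - 385 = -3547 - sqrt(14)/168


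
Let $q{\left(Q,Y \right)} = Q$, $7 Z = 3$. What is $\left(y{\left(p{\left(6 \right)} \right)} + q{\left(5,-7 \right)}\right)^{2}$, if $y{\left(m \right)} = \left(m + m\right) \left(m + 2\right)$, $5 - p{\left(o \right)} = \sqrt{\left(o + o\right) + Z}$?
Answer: $\frac{839385}{49} - \frac{33552 \sqrt{609}}{49} \approx 232.47$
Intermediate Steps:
$Z = \frac{3}{7}$ ($Z = \frac{1}{7} \cdot 3 = \frac{3}{7} \approx 0.42857$)
$p{\left(o \right)} = 5 - \sqrt{\frac{3}{7} + 2 o}$ ($p{\left(o \right)} = 5 - \sqrt{\left(o + o\right) + \frac{3}{7}} = 5 - \sqrt{2 o + \frac{3}{7}} = 5 - \sqrt{\frac{3}{7} + 2 o}$)
$y{\left(m \right)} = 2 m \left(2 + m\right)$
$\left(y{\left(p{\left(6 \right)} \right)} + q{\left(5,-7 \right)}\right)^{2} = \left(2 \left(5 - \frac{\sqrt{21 + 98 \cdot 6}}{7}\right) \left(2 + \left(5 - \frac{\sqrt{21 + 98 \cdot 6}}{7}\right)\right) + 5\right)^{2} = \left(2 \left(5 - \frac{\sqrt{21 + 588}}{7}\right) \left(2 + \left(5 - \frac{\sqrt{21 + 588}}{7}\right)\right) + 5\right)^{2} = \left(2 \left(5 - \frac{\sqrt{609}}{7}\right) \left(2 + \left(5 - \frac{\sqrt{609}}{7}\right)\right) + 5\right)^{2} = \left(2 \left(5 - \frac{\sqrt{609}}{7}\right) \left(7 - \frac{\sqrt{609}}{7}\right) + 5\right)^{2} = \left(5 + 2 \left(5 - \frac{\sqrt{609}}{7}\right) \left(7 - \frac{\sqrt{609}}{7}\right)\right)^{2}$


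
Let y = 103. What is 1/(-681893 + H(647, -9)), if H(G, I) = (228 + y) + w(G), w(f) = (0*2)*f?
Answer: -1/681562 ≈ -1.4672e-6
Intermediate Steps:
w(f) = 0 (w(f) = 0*f = 0)
H(G, I) = 331 (H(G, I) = (228 + 103) + 0 = 331 + 0 = 331)
1/(-681893 + H(647, -9)) = 1/(-681893 + 331) = 1/(-681562) = -1/681562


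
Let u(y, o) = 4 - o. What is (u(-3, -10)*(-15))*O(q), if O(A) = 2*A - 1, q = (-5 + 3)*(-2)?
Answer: -1470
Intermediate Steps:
q = 4 (q = -2*(-2) = 4)
O(A) = -1 + 2*A
(u(-3, -10)*(-15))*O(q) = ((4 - 1*(-10))*(-15))*(-1 + 2*4) = ((4 + 10)*(-15))*(-1 + 8) = (14*(-15))*7 = -210*7 = -1470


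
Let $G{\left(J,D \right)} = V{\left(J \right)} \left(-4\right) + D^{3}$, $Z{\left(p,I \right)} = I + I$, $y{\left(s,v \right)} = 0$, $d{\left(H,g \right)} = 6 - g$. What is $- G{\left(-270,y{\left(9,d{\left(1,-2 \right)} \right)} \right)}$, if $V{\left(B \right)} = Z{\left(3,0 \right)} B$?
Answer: $0$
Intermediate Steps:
$Z{\left(p,I \right)} = 2 I$
$V{\left(B \right)} = 0$ ($V{\left(B \right)} = 2 \cdot 0 B = 0 B = 0$)
$G{\left(J,D \right)} = D^{3}$ ($G{\left(J,D \right)} = 0 \left(-4\right) + D^{3} = 0 + D^{3} = D^{3}$)
$- G{\left(-270,y{\left(9,d{\left(1,-2 \right)} \right)} \right)} = - 0^{3} = \left(-1\right) 0 = 0$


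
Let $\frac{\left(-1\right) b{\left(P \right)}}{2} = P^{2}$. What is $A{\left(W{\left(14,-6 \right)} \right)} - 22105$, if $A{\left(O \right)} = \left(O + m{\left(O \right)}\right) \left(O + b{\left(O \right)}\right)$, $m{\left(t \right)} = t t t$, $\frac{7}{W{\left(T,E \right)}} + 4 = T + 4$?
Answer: $-22105$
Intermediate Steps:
$b{\left(P \right)} = - 2 P^{2}$
$W{\left(T,E \right)} = \frac{7}{T}$ ($W{\left(T,E \right)} = \frac{7}{-4 + \left(T + 4\right)} = \frac{7}{-4 + \left(4 + T\right)} = \frac{7}{T}$)
$m{\left(t \right)} = t^{3}$ ($m{\left(t \right)} = t^{2} t = t^{3}$)
$A{\left(O \right)} = \left(O + O^{3}\right) \left(O - 2 O^{2}\right)$
$A{\left(W{\left(14,-6 \right)} \right)} - 22105 = \left(\frac{7}{14}\right)^{2} \left(1 + \left(\frac{7}{14}\right)^{2} - 2 \cdot \frac{7}{14} - 2 \left(\frac{7}{14}\right)^{3}\right) - 22105 = \left(7 \cdot \frac{1}{14}\right)^{2} \left(1 + \left(7 \cdot \frac{1}{14}\right)^{2} - 2 \cdot 7 \cdot \frac{1}{14} - 2 \left(7 \cdot \frac{1}{14}\right)^{3}\right) - 22105 = \frac{1 + \left(\frac{1}{2}\right)^{2} - 1 - \frac{2}{8}}{4} - 22105 = \frac{1 + \frac{1}{4} - 1 - \frac{1}{4}}{4} - 22105 = \frac{1}{4} \cdot 0 - 22105 = 0 - 22105 = -22105$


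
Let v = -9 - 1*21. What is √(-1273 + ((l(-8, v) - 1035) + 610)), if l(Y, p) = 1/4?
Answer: I*√6791/2 ≈ 41.204*I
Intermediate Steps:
v = -30 (v = -9 - 21 = -30)
l(Y, p) = ¼
√(-1273 + ((l(-8, v) - 1035) + 610)) = √(-1273 + ((¼ - 1035) + 610)) = √(-1273 + (-4139/4 + 610)) = √(-1273 - 1699/4) = √(-6791/4) = I*√6791/2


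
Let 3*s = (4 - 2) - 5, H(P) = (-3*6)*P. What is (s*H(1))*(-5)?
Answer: -90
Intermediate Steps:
H(P) = -18*P
s = -1 (s = ((4 - 2) - 5)/3 = (2 - 5)/3 = (⅓)*(-3) = -1)
(s*H(1))*(-5) = -(-18)*(-5) = -1*(-18)*(-5) = 18*(-5) = -90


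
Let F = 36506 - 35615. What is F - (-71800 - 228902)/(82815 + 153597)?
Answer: 35157299/39402 ≈ 892.27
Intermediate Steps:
F = 891
F - (-71800 - 228902)/(82815 + 153597) = 891 - (-71800 - 228902)/(82815 + 153597) = 891 - (-300702)/236412 = 891 - 1*(-50117/39402) = 891 + 50117/39402 = 35157299/39402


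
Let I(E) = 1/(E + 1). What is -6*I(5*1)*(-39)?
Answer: 39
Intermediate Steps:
I(E) = 1/(1 + E)
-6*I(5*1)*(-39) = -6/(1 + 5*1)*(-39) = -6/(1 + 5)*(-39) = -6/6*(-39) = -6*⅙*(-39) = -1*(-39) = 39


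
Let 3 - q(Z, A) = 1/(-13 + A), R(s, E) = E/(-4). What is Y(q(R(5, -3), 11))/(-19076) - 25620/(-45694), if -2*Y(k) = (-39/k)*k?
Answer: 487836087/871658744 ≈ 0.55966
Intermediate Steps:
R(s, E) = -E/4 (R(s, E) = E*(-¼) = -E/4)
q(Z, A) = 3 - 1/(-13 + A)
Y(k) = 39/2 (Y(k) = -(-39/k)*k/2 = -½*(-39) = 39/2)
Y(q(R(5, -3), 11))/(-19076) - 25620/(-45694) = (39/2)/(-19076) - 25620/(-45694) = (39/2)*(-1/19076) - 25620*(-1/45694) = -39/38152 + 12810/22847 = 487836087/871658744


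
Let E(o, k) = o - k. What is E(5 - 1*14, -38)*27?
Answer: 783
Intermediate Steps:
E(5 - 1*14, -38)*27 = ((5 - 1*14) - 1*(-38))*27 = ((5 - 14) + 38)*27 = (-9 + 38)*27 = 29*27 = 783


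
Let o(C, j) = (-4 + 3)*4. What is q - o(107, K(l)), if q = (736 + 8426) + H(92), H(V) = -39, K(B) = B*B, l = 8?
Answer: 9127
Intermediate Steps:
K(B) = B**2
o(C, j) = -4 (o(C, j) = -1*4 = -4)
q = 9123 (q = (736 + 8426) - 39 = 9162 - 39 = 9123)
q - o(107, K(l)) = 9123 - 1*(-4) = 9123 + 4 = 9127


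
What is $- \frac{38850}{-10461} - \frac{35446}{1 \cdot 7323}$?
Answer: $- \frac{28767352}{25535301} \approx -1.1266$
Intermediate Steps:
$- \frac{38850}{-10461} - \frac{35446}{1 \cdot 7323} = \left(-38850\right) \left(- \frac{1}{10461}\right) - \frac{35446}{7323} = \frac{12950}{3487} - \frac{35446}{7323} = - \frac{28767352}{25535301}$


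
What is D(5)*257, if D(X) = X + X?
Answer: 2570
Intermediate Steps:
D(X) = 2*X
D(5)*257 = (2*5)*257 = 10*257 = 2570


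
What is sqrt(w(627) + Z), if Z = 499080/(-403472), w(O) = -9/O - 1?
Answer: 13*I*sqrt(1480094314402)/10540706 ≈ 1.5004*I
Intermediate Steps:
w(O) = -1 - 9/O (w(O) = -9/O - 1 = -1 - 9/O)
Z = -62385/50434 (Z = 499080*(-1/403472) = -62385/50434 ≈ -1.2370)
sqrt(w(627) + Z) = sqrt((-9 - 1*627)/627 - 62385/50434) = sqrt((-9 - 627)/627 - 62385/50434) = sqrt((1/627)*(-636) - 62385/50434) = sqrt(-212/209 - 62385/50434) = sqrt(-23730473/10540706) = 13*I*sqrt(1480094314402)/10540706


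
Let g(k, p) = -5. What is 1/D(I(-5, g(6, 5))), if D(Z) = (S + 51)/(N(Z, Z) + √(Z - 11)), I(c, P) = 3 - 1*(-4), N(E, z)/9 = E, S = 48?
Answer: 7/11 + 2*I/99 ≈ 0.63636 + 0.020202*I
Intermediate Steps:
N(E, z) = 9*E
I(c, P) = 7 (I(c, P) = 3 + 4 = 7)
D(Z) = 99/(√(-11 + Z) + 9*Z) (D(Z) = (48 + 51)/(9*Z + √(Z - 11)) = 99/(9*Z + √(-11 + Z)) = 99/(√(-11 + Z) + 9*Z))
1/D(I(-5, g(6, 5))) = 1/(99/(√(-11 + 7) + 9*7)) = 1/(99/(√(-4) + 63)) = 1/(99/(2*I + 63)) = 1/(99/(63 + 2*I)) = 1/(99*((63 - 2*I)/3973)) = 1/(99*(63 - 2*I)/3973) = 7/11 + 2*I/99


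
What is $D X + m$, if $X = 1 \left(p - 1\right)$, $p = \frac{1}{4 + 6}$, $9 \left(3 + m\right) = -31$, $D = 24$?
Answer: $- \frac{1262}{45} \approx -28.044$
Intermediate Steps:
$m = - \frac{58}{9}$ ($m = -3 + \frac{1}{9} \left(-31\right) = -3 - \frac{31}{9} = - \frac{58}{9} \approx -6.4444$)
$p = \frac{1}{10} \approx 0.1$
$X = - \frac{9}{10}$ ($X = 1 \left(\frac{1}{10} - 1\right) = 1 \left(- \frac{9}{10}\right) = - \frac{9}{10} \approx -0.9$)
$D X + m = 24 \left(- \frac{9}{10}\right) - \frac{58}{9} = - \frac{108}{5} - \frac{58}{9} = - \frac{1262}{45}$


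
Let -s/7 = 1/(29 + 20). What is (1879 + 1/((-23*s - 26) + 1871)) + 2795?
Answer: 60472219/12938 ≈ 4674.0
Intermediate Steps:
s = -⅐ (s = -7/(29 + 20) = -7/49 = -7*1/49 = -⅐ ≈ -0.14286)
(1879 + 1/((-23*s - 26) + 1871)) + 2795 = (1879 + 1/((-23*(-⅐) - 26) + 1871)) + 2795 = (1879 + 1/((23/7 - 26) + 1871)) + 2795 = (1879 + 1/(-159/7 + 1871)) + 2795 = (1879 + 1/(12938/7)) + 2795 = (1879 + 7/12938) + 2795 = 24310509/12938 + 2795 = 60472219/12938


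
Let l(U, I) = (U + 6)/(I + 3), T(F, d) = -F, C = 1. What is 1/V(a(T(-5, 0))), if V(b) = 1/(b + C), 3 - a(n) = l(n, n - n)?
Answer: ⅓ ≈ 0.33333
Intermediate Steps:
l(U, I) = (6 + U)/(3 + I)
a(n) = 1 - n/3 (a(n) = 3 - (6 + n)/(3 + (n - n)) = 3 - (6 + n)/(3 + 0) = 3 - (6 + n)/3 = 3 - (2 + n/3) = 3 + (-2 - n/3) = 1 - n/3)
V(b) = 1/(1 + b) (V(b) = 1/(b + 1) = 1/(1 + b))
1/V(a(T(-5, 0))) = 1/(1/(1 + (1 - (-1)*(-5)/3))) = 1/(1/(1 + (1 - ⅓*5))) = 1/(1/(1 + (1 - 5/3))) = 1/(1/(1 - ⅔)) = 1/(1/(⅓)) = 1/3 = ⅓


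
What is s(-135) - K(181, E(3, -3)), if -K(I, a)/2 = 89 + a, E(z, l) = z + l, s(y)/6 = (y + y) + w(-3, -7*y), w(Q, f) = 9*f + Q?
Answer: 49570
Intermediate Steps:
w(Q, f) = Q + 9*f
s(y) = -18 - 366*y (s(y) = 6*((y + y) + (-3 + 9*(-7*y))) = 6*(2*y + (-3 - 63*y)) = 6*(-3 - 61*y) = -18 - 366*y)
E(z, l) = l + z
K(I, a) = -178 - 2*a (K(I, a) = -2*(89 + a) = -178 - 2*a)
s(-135) - K(181, E(3, -3)) = (-18 - 366*(-135)) - (-178 - 2*(-3 + 3)) = (-18 + 49410) - (-178 - 2*0) = 49392 - (-178 + 0) = 49392 - 1*(-178) = 49392 + 178 = 49570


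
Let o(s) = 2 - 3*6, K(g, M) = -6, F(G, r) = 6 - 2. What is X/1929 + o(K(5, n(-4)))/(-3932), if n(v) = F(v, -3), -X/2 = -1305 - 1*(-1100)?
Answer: 410746/1896207 ≈ 0.21661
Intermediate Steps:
X = 410 (X = -2*(-1305 - 1*(-1100)) = -2*(-1305 + 1100) = -2*(-205) = 410)
F(G, r) = 4
n(v) = 4
o(s) = -16 (o(s) = 2 - 18 = -16)
X/1929 + o(K(5, n(-4)))/(-3932) = 410/1929 - 16/(-3932) = 410*(1/1929) - 16*(-1/3932) = 410/1929 + 4/983 = 410746/1896207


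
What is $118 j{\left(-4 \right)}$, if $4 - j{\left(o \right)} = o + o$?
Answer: $1416$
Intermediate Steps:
$j{\left(o \right)} = 4 - 2 o$ ($j{\left(o \right)} = 4 - \left(o + o\right) = 4 - 2 o$)
$118 j{\left(-4 \right)} = 118 \left(4 - -8\right) = 118 \left(4 + 8\right) = 118 \cdot 12 = 1416$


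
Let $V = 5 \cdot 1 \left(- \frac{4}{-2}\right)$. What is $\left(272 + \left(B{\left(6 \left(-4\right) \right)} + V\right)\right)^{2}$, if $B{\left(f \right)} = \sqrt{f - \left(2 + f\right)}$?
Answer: $\left(282 + i \sqrt{2}\right)^{2} \approx 79522.0 + 797.6 i$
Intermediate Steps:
$B{\left(f \right)} = i \sqrt{2}$ ($B{\left(f \right)} = \sqrt{-2} = i \sqrt{2}$)
$V = 10$ ($V = 5 \left(\left(-4\right) \left(- \frac{1}{2}\right)\right) = 5 \cdot 2 = 10$)
$\left(272 + \left(B{\left(6 \left(-4\right) \right)} + V\right)\right)^{2} = \left(272 + \left(i \sqrt{2} + 10\right)\right)^{2} = \left(272 + \left(10 + i \sqrt{2}\right)\right)^{2} = \left(282 + i \sqrt{2}\right)^{2}$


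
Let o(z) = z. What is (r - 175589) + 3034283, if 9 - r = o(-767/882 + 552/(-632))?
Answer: 199188829085/69678 ≈ 2.8587e+6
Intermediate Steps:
r = 748553/69678 (r = 9 - (-767/882 + 552/(-632)) = 9 - (-767*1/882 + 552*(-1/632)) = 9 - (-767/882 - 69/79) = 9 - 1*(-121451/69678) = 9 + 121451/69678 = 748553/69678 ≈ 10.743)
(r - 175589) + 3034283 = (748553/69678 - 175589) + 3034283 = -12233941789/69678 + 3034283 = 199188829085/69678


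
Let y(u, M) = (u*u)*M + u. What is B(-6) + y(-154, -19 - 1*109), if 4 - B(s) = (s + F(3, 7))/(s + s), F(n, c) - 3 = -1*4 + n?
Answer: -9107395/3 ≈ -3.0358e+6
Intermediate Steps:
F(n, c) = -1 + n (F(n, c) = 3 + (-1*4 + n) = 3 + (-4 + n) = -1 + n)
y(u, M) = u + M*u**2 (y(u, M) = u**2*M + u = M*u**2 + u = u + M*u**2)
B(s) = 4 - (2 + s)/(2*s) (B(s) = 4 - (s + (-1 + 3))/(s + s) = 4 - (s + 2)/(2*s) = 4 - (2 + s)*1/(2*s) = 4 - (2 + s)/(2*s))
B(-6) + y(-154, -19 - 1*109) = (7/2 - 1/(-6)) - 154*(1 + (-19 - 1*109)*(-154)) = (7/2 - 1*(-1/6)) - 154*(1 + (-19 - 109)*(-154)) = (7/2 + 1/6) - 154*(1 - 128*(-154)) = 11/3 - 154*(1 + 19712) = 11/3 - 154*19713 = 11/3 - 3035802 = -9107395/3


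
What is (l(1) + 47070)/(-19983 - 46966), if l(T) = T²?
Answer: -47071/66949 ≈ -0.70309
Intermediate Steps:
(l(1) + 47070)/(-19983 - 46966) = (1² + 47070)/(-19983 - 46966) = (1 + 47070)/(-66949) = 47071*(-1/66949) = -47071/66949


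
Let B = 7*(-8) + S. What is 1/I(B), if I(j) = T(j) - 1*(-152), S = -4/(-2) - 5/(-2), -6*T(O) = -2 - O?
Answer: 4/575 ≈ 0.0069565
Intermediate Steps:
T(O) = ⅓ + O/6 (T(O) = -(-2 - O)/6 = ⅓ + O/6)
S = 9/2 (S = -4*(-½) - 5*(-½) = 2 + 5/2 = 9/2 ≈ 4.5000)
B = -103/2 (B = 7*(-8) + 9/2 = -56 + 9/2 = -103/2 ≈ -51.500)
I(j) = 457/3 + j/6 (I(j) = (⅓ + j/6) - 1*(-152) = (⅓ + j/6) + 152 = 457/3 + j/6)
1/I(B) = 1/(457/3 + (⅙)*(-103/2)) = 1/(457/3 - 103/12) = 1/(575/4) = 4/575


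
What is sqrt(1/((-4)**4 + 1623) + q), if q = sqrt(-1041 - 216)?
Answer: sqrt(1879 + 3530641*I*sqrt(1257))/1879 ≈ 4.2104 + 4.2103*I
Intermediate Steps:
q = I*sqrt(1257) (q = sqrt(-1257) = I*sqrt(1257) ≈ 35.454*I)
sqrt(1/((-4)**4 + 1623) + q) = sqrt(1/((-4)**4 + 1623) + I*sqrt(1257)) = sqrt(1/(256 + 1623) + I*sqrt(1257)) = sqrt(1/1879 + I*sqrt(1257))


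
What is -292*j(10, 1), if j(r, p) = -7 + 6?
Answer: 292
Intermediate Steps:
j(r, p) = -1
-292*j(10, 1) = -292*(-1) = 292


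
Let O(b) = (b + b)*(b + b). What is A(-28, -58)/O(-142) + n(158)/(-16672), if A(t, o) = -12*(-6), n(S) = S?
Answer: -360727/42021776 ≈ -0.0085843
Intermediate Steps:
O(b) = 4*b**2 (O(b) = (2*b)*(2*b) = 4*b**2)
A(t, o) = 72
A(-28, -58)/O(-142) + n(158)/(-16672) = 72/((4*(-142)**2)) + 158/(-16672) = 72/((4*20164)) + 158*(-1/16672) = 72/80656 - 79/8336 = 72*(1/80656) - 79/8336 = 9/10082 - 79/8336 = -360727/42021776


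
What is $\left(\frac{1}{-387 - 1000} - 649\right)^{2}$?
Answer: $\frac{810295226896}{1923769} \approx 4.212 \cdot 10^{5}$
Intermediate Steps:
$\left(\frac{1}{-387 - 1000} - 649\right)^{2} = \left(\frac{1}{-1387} - 649\right)^{2} = \left(- \frac{1}{1387} - 649\right)^{2} = \left(- \frac{900164}{1387}\right)^{2} = \frac{810295226896}{1923769}$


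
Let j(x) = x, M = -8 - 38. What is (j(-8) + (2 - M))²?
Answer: 1600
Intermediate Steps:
M = -46
(j(-8) + (2 - M))² = (-8 + (2 - 1*(-46)))² = (-8 + (2 + 46))² = (-8 + 48)² = 40² = 1600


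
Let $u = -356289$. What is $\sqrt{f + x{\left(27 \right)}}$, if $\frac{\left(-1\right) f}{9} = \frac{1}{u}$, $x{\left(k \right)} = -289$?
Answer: $\frac{122 i \sqrt{273867478}}{118763} \approx 17.0 i$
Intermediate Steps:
$f = \frac{3}{118763}$ ($f = - \frac{9}{-356289} = \left(-9\right) \left(- \frac{1}{356289}\right) = \frac{3}{118763} \approx 2.526 \cdot 10^{-5}$)
$\sqrt{f + x{\left(27 \right)}} = \sqrt{\frac{3}{118763} - 289} = \sqrt{- \frac{34322504}{118763}} = \frac{122 i \sqrt{273867478}}{118763}$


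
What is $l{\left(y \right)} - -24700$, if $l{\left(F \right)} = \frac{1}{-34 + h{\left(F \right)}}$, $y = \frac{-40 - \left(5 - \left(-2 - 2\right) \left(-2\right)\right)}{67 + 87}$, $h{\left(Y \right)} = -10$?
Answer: $\frac{1086799}{44} \approx 24700.0$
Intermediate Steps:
$y = - \frac{37}{154}$ ($y = \frac{-40 - -3}{154} = \left(-40 + \left(-5 + 8\right)\right) \frac{1}{154} = \left(-40 + 3\right) \frac{1}{154} = \left(-37\right) \frac{1}{154} = - \frac{37}{154} \approx -0.24026$)
$l{\left(F \right)} = - \frac{1}{44}$ ($l{\left(F \right)} = \frac{1}{-34 - 10} = \frac{1}{-44} = - \frac{1}{44}$)
$l{\left(y \right)} - -24700 = - \frac{1}{44} - -24700 = - \frac{1}{44} + 24700 = \frac{1086799}{44}$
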